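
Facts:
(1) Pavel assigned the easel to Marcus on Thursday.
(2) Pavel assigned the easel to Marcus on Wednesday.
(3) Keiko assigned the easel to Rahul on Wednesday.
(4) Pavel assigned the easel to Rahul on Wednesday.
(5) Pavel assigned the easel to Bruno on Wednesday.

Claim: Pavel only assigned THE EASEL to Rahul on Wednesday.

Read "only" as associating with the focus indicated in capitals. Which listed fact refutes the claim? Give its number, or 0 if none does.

0

The capitals mark "the easel" as focus. So "only" rules out other things, with the rest (Pavel as agent and Rahul as recipient and on Wednesday as setting) as background.
No fact matches Pavel as agent and Rahul as recipient and on Wednesday as setting with a different thing — every other fact differs on at least one backgrounded slot. So no fact refutes it.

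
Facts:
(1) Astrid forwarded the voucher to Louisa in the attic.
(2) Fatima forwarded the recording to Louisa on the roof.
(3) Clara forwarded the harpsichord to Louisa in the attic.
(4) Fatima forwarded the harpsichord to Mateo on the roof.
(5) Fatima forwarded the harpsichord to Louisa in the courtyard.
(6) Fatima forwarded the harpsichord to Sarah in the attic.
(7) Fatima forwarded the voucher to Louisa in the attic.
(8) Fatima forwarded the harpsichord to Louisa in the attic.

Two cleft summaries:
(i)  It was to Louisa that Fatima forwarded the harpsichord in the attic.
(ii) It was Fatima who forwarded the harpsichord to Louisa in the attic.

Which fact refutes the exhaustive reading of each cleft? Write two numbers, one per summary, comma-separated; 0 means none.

6, 3

Summary (i) focuses "Louisa" (the recipient); background agent = Fatima, thing = the harpsichord, setting = in the attic. Fact (6) matches that background with recipient = Sarah — refutes (i).
Summary (ii) focuses "Fatima" (the agent); background thing = the harpsichord, recipient = Louisa, setting = in the attic. Fact (3) matches that background with agent = Clara — refutes (ii).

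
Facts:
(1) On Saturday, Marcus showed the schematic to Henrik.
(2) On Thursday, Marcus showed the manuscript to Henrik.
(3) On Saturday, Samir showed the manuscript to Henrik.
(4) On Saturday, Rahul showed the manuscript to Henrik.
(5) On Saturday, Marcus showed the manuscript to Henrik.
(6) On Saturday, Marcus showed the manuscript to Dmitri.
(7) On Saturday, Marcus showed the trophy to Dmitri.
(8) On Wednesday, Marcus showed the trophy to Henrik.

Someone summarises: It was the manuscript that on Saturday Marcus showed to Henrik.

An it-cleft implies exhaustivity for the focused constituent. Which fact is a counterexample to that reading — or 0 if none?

The cleft puts "the manuscript" in focus and presupposes the open proposition with Marcus as agent and Henrik as recipient and on Saturday as setting.
The exhaustive reading says no other thing fits that background.
But fact (1) also has Marcus as agent and Henrik as recipient and on Saturday as setting, with thing = the schematic — so the exhaustive reading fails.

1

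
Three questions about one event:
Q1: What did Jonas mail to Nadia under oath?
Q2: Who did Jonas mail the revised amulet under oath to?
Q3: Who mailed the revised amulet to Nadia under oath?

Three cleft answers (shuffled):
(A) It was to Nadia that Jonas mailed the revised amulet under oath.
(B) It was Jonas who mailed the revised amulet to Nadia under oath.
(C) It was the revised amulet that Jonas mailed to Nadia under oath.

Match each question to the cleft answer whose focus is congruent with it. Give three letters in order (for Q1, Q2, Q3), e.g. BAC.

CAB

Q1 asks about the direct object; cleft (C) focuses "the revised amulet", which is the direct object — so Q1 → C.
Q2 asks about the recipient; cleft (A) focuses "to Nadia", which is the recipient — so Q2 → A.
Q3 asks about the subject (agent); cleft (B) focuses "Jonas", which is the subject (agent) — so Q3 → B.
Mapping: Q1→C, Q2→A, Q3→B.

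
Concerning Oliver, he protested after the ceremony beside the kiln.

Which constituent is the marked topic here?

Oliver

The construction explicitly marks "Oliver" as what the sentence is about — the topic.
The remainder of the clause is the comment (what is said about the topic).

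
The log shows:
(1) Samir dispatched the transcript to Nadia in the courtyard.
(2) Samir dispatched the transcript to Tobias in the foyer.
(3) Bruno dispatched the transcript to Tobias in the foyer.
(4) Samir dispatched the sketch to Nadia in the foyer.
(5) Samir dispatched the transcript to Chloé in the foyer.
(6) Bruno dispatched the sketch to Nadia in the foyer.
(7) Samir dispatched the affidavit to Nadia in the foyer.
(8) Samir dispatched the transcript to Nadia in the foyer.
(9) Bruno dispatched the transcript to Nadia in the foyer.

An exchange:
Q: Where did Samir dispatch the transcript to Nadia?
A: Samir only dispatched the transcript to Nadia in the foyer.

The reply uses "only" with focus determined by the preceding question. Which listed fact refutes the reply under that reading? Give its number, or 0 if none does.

The question "Where did ...?" targets the setting, so in the reply the focus falls on "in the foyer".
So "only" ranges over settings; the rest (same agent, thing, recipient (Samir / the transcript / Nadia)) is presupposed.
Fact (1) keeps same agent, thing, recipient (Samir / the transcript / Nadia) but has setting = in the courtyard; that refutes the reply.
(Fact (4) would refute a reading with focus on the thing — but that is not what the question asks.)

1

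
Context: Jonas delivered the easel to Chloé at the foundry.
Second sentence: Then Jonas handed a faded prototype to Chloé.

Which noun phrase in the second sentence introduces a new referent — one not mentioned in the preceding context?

a faded prototype

"Jonas" and "Chloé" in the second sentence are given — already mentioned in the context.
"a faded prototype" has no antecedent in the context; it is discourse-new (the indefinite article also signals a new referent).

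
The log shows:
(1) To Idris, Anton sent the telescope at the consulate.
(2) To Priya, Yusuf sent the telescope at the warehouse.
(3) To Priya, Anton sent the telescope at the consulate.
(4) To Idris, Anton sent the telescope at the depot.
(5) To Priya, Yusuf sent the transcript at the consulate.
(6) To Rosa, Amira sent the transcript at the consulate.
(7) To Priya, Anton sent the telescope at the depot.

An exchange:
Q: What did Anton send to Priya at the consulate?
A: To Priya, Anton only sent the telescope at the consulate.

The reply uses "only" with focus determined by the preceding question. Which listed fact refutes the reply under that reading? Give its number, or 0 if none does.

0

The question "What did ...?" targets the thing, so in the reply the focus falls on "the telescope".
"Only" then excludes alternative things while the background — Anton as agent and Priya as recipient and at the consulate as setting — is held fixed.
No listed fact shares that background with another thing. Nothing contradicts the reply.
(Fact (7) would refute a reading with focus on the setting — but that is not what the question asks.)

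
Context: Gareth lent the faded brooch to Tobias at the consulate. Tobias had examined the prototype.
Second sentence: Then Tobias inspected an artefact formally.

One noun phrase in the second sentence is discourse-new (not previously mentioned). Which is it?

an artefact

"Tobias" in the second sentence is given — already mentioned in the context.
"an artefact" has no antecedent in the context; it is discourse-new (the indefinite article also signals a new referent).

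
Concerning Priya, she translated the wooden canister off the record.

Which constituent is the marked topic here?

The construction explicitly marks "Priya" as what the sentence is about — the topic.
The remainder of the clause is the comment (what is said about the topic).

Priya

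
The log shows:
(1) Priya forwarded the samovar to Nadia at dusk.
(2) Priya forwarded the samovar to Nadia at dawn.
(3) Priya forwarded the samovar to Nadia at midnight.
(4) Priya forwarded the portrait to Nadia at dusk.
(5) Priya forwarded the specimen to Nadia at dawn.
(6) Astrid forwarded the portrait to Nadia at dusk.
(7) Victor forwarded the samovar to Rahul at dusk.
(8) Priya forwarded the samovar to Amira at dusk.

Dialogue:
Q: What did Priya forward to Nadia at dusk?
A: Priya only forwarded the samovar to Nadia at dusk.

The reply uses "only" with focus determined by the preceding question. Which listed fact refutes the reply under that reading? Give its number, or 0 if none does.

The question "What did ...?" targets the thing, so in the reply the focus falls on "the samovar".
"Only" then excludes alternative things while the background — Priya as agent and Nadia as recipient and at dusk as setting — is held fixed.
Fact (4) shares the background with a different thing (the portrait) — counterexample.
(Fact (2) would refute a reading with focus on the setting — but that is not what the question asks.)

4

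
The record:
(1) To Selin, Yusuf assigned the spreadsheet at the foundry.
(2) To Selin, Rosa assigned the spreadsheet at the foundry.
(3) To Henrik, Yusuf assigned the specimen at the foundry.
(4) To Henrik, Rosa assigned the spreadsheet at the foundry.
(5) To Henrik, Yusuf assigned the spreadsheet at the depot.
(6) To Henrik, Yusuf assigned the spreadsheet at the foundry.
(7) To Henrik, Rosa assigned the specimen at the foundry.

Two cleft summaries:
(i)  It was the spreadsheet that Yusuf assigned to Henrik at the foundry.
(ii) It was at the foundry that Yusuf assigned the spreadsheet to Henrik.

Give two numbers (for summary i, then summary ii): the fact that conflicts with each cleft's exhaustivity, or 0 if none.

3, 5

(i): focus "the spreadsheet". Looking for agent = Yusuf, recipient = Henrik, setting = at the foundry with some other thing — fact (3) has the specimen there. Refuted.
(ii): focus "at the foundry". Looking for agent = Yusuf, thing = the spreadsheet, recipient = Henrik with some other setting — fact (5) has at the depot there. Refuted.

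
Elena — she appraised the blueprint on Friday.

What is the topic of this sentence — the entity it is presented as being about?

Elena

The construction explicitly marks "Elena" as what the sentence is about — the topic.
The remainder of the clause is the comment (what is said about the topic).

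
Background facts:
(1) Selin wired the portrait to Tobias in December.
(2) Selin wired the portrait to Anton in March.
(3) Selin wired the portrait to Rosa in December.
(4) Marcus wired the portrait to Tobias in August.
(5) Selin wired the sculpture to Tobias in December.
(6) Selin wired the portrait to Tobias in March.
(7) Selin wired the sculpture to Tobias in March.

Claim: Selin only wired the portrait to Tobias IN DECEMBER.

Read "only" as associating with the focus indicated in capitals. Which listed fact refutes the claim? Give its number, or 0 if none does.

Focus (in capitals) is "in December" — the setting. "Only" excludes alternative settings while holding fixed agent = Selin, thing = the portrait, recipient = Tobias.
Fact (6) shares the background but differs in setting (in March) — a counterexample.

6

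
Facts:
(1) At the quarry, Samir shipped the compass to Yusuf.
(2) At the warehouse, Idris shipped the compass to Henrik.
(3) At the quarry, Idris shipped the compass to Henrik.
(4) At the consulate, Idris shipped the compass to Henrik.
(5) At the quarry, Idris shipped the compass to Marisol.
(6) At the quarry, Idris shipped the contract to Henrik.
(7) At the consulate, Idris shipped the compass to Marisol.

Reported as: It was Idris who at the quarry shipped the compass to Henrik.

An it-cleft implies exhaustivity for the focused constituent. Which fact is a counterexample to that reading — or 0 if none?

0

The cleft puts "Idris" in focus and presupposes the open proposition with same thing, recipient, setting (the compass / Henrik / at the quarry).
Exhaustivity: Idris is the only agent satisfying that background.
Every other fact differs from the presupposition on some backgrounded slot, so none challenges the exhaustivity.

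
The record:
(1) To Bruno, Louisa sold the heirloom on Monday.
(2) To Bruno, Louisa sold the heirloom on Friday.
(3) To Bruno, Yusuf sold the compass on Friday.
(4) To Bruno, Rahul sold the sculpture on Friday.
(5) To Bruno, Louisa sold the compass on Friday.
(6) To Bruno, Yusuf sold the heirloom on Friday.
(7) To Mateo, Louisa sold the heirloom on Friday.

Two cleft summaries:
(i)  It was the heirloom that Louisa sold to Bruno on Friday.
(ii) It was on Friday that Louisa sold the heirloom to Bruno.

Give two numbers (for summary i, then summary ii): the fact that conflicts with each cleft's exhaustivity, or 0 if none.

Summary (i) focuses "the heirloom" (the thing); background Louisa as agent and Bruno as recipient and on Friday as setting. Fact (5) matches that background with thing = the compass — refutes (i).
Summary (ii) focuses "on Friday" (the setting); background Louisa as agent and the heirloom as thing and Bruno as recipient. Fact (1) matches that background with setting = on Monday — refutes (ii).

5, 1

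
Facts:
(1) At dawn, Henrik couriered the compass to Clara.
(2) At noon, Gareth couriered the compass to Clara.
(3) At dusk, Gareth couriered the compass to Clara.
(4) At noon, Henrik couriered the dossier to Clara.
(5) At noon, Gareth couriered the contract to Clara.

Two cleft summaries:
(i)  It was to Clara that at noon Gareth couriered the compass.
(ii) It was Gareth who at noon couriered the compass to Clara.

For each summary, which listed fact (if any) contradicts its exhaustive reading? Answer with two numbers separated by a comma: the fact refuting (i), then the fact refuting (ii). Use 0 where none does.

Summary (i) focuses "Clara" (the recipient); background Gareth as agent and the compass as thing and at noon as setting. No fact matches that background with a different recipient, so 0.
Summary (ii) focuses "Gareth" (the agent); background the compass as thing and Clara as recipient and at noon as setting. No fact matches that background with a different agent, so 0.

0, 0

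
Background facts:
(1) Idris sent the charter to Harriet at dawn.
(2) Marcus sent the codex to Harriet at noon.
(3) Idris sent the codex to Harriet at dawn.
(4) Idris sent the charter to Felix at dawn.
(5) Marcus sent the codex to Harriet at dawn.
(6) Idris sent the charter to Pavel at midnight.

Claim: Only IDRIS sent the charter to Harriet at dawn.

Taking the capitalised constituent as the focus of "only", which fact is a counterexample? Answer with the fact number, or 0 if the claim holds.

Focus (in capitals) is "Idris" — the agent. "Only" excludes alternative agents while holding fixed the charter as thing and Harriet as recipient and at dawn as setting.
Every other fact changes something in the background, not just the agent. Nothing refutes the claim.

0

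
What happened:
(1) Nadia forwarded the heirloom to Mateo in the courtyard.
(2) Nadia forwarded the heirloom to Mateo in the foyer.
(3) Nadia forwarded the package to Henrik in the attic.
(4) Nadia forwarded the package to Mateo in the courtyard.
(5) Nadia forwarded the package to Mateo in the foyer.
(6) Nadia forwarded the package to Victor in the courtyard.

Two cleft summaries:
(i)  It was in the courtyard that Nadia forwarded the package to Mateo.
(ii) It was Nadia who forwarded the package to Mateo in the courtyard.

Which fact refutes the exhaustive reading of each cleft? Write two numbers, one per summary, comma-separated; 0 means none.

Summary (i) focuses "in the courtyard" (the setting); background agent = Nadia, thing = the package, recipient = Mateo. Fact (5) matches that background with setting = in the foyer — refutes (i).
Summary (ii) focuses "Nadia" (the agent); background thing = the package, recipient = Mateo, setting = in the courtyard. No fact matches that background with a different agent, so 0.

5, 0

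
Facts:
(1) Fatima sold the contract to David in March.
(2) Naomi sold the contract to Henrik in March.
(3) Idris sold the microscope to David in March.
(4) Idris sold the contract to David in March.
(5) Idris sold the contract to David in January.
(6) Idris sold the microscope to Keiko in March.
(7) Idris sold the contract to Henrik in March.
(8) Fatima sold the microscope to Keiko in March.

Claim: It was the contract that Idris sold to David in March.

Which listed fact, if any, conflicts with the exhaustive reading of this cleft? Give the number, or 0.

The cleft puts "the contract" in focus and presupposes the open proposition with Idris as agent and David as recipient and in March as setting.
The exhaustive reading says no other thing fits that background.
Fact (3) shares the background but with thing = the microscope; exhaustivity is violated.

3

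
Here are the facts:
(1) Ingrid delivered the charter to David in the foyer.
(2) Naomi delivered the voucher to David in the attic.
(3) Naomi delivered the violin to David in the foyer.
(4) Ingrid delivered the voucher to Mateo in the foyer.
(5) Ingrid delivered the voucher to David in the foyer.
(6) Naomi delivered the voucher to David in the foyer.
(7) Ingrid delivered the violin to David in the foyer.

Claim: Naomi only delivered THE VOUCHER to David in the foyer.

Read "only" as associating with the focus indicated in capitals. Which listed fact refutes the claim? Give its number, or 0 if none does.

3

The capitals mark "the voucher" as focus. So "only" rules out other things, with the rest (agent = Naomi, recipient = David, setting = in the foyer) as background.
Fact (3) matches on agent = Naomi, recipient = David, setting = in the foyer, but has thing = the violin instead. That refutes the claim.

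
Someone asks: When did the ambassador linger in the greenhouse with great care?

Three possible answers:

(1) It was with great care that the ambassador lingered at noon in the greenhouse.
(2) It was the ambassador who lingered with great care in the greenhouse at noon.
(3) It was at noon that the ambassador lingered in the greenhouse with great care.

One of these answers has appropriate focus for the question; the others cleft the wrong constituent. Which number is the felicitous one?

The question word "when" targets the time.
Option (1) clefts "with great care" — the manner, not what was asked.
Option (2) clefts "the ambassador" — the subject (agent), not what was asked.
Option (3) clefts "at noon" — that matches what the question asks about.
So the congruent reply is (3).

3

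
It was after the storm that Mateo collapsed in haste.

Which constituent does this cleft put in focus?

In an it-cleft "It was X that/who ...", the clefted constituent X is the focus; the that/who-clause expresses the presupposed open proposition.
Here the focus is "after the storm". The backgrounded (presupposed) material includes "Mateo" and "in haste".

after the storm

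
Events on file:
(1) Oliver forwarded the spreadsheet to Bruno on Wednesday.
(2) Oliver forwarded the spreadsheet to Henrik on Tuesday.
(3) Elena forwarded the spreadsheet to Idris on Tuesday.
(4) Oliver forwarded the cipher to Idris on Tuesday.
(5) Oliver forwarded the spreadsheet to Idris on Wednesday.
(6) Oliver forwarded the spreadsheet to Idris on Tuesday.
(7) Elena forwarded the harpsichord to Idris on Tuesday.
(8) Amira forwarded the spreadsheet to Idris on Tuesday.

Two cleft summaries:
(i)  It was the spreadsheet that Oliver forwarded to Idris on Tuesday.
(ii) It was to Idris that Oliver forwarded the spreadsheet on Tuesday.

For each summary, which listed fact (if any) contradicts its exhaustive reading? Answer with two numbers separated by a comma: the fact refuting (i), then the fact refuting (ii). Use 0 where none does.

(i): focus "the spreadsheet". Looking for Oliver as agent and Idris as recipient and on Tuesday as setting with some other thing — fact (4) has the cipher there. Refuted.
(ii): focus "Idris". Looking for Oliver as agent and the spreadsheet as thing and on Tuesday as setting with some other recipient — fact (2) has Henrik there. Refuted.

4, 2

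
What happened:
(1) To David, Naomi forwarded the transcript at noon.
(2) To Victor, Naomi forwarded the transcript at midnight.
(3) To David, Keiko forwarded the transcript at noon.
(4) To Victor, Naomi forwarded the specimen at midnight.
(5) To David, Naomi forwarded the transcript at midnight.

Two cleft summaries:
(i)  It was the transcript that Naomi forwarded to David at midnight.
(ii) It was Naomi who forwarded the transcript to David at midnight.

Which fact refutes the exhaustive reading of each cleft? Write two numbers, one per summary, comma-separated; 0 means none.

0, 0

(i): focus "the transcript". No fact shares Naomi as agent and David as recipient and at midnight as setting with a different thing. 0.
(ii): focus "Naomi". No fact shares the transcript as thing and David as recipient and at midnight as setting with a different agent. 0.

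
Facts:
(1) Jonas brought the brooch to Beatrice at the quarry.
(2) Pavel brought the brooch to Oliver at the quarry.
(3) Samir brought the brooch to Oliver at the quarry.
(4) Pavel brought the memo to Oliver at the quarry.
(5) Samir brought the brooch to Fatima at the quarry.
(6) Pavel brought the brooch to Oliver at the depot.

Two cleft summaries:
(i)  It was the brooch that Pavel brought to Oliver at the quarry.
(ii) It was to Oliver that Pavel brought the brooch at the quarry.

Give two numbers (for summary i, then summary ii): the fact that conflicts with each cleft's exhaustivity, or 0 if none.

4, 0

Summary (i) focuses "the brooch" (the thing); background agent = Pavel, recipient = Oliver, setting = at the quarry. Fact (4) matches that background with thing = the memo — refutes (i).
Summary (ii) focuses "Oliver" (the recipient); background agent = Pavel, thing = the brooch, setting = at the quarry. No fact matches that background with a different recipient, so 0.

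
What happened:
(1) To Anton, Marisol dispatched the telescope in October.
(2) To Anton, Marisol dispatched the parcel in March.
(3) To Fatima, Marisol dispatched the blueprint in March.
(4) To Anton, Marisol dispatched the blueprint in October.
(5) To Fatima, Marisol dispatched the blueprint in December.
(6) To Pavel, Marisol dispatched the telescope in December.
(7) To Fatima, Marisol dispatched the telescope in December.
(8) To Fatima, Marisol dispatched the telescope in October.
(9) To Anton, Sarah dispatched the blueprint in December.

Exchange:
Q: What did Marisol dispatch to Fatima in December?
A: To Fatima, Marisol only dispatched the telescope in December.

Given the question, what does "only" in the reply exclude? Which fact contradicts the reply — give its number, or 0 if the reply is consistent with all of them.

The question "What did ...?" targets the thing, so in the reply the focus falls on "the telescope".
So "only" ranges over things; the rest (agent = Marisol, recipient = Fatima, setting = in December) is presupposed.
Fact (5) keeps agent = Marisol, recipient = Fatima, setting = in December but has thing = the blueprint; that refutes the reply.
(Fact (8) would refute a reading with focus on the setting — but that is not what the question asks.)

5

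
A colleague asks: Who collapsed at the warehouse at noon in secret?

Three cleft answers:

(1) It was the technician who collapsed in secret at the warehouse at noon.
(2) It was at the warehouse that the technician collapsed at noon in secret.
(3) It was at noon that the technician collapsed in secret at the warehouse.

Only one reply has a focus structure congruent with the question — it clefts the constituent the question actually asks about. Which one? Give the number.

1

The question word "who" targets the subject (agent).
Option (1) clefts "the technician" — that matches what the question asks about.
Option (2) clefts "at the warehouse" — the location, not what was asked.
Option (3) clefts "at noon" — the time, not what was asked.
So the congruent reply is (1).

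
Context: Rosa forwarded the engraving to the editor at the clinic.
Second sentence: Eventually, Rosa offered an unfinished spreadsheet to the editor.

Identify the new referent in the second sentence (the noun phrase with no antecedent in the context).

an unfinished spreadsheet

"Rosa" and "the editor" in the second sentence are given — already mentioned in the context.
"an unfinished spreadsheet" has no antecedent in the context; it is discourse-new (the indefinite article also signals a new referent).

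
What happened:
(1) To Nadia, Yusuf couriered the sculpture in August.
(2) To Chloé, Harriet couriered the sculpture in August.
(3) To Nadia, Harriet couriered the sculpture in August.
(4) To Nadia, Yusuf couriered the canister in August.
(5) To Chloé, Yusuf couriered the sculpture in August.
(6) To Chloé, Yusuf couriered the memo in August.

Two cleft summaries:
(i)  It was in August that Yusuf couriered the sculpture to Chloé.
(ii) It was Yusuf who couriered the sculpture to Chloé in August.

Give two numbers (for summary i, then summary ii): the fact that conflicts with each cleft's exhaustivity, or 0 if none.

0, 2

(i): focus "in August". No fact shares agent = Yusuf, thing = the sculpture, recipient = Chloé with a different setting. 0.
(ii): focus "Yusuf". Looking for thing = the sculpture, recipient = Chloé, setting = in August with some other agent — fact (2) has Harriet there. Refuted.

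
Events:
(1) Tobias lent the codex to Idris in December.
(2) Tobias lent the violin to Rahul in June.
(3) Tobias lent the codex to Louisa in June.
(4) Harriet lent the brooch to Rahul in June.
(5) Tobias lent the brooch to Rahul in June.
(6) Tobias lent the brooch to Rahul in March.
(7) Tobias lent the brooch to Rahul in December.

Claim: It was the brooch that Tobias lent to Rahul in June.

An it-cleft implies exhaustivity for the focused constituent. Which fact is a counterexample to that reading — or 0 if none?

Focus of the cleft: "the brooch" (the thing). Presupposed background: agent = Tobias, recipient = Rahul, setting = in June.
The exhaustive reading says no other thing fits that background.
But fact (2) also has agent = Tobias, recipient = Rahul, setting = in June, with thing = the violin — so the exhaustive reading fails.

2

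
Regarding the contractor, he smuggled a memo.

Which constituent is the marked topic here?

The construction explicitly marks "the contractor" as what the sentence is about — the topic.
The remainder of the clause is the comment (what is said about the topic).

the contractor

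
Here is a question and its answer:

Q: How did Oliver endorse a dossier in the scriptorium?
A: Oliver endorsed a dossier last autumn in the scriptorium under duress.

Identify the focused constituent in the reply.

The wh-word "how" asks about the manner.
In the answer, "Oliver", "a dossier" and "in the scriptorium" are given — repeated from the question.
"last autumn" is also new, but it specifies the time, which is not what the question asks about — so it is not the focus.
The constituent filling the manner gap is "under duress"; that is the focus.

under duress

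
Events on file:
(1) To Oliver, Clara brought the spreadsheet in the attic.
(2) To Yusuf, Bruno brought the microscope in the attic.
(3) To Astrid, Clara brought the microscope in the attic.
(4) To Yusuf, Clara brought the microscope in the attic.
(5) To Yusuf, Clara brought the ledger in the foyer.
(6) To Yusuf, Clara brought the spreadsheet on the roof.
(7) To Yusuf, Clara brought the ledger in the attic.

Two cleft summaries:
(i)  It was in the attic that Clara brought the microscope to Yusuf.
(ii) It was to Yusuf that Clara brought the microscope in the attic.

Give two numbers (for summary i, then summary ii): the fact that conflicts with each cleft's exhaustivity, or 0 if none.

Summary (i) focuses "in the attic" (the setting); background same agent, thing, recipient (Clara / the microscope / Yusuf). No fact matches that background with a different setting, so 0.
Summary (ii) focuses "Yusuf" (the recipient); background same agent, thing, setting (Clara / the microscope / in the attic). Fact (3) matches that background with recipient = Astrid — refutes (ii).

0, 3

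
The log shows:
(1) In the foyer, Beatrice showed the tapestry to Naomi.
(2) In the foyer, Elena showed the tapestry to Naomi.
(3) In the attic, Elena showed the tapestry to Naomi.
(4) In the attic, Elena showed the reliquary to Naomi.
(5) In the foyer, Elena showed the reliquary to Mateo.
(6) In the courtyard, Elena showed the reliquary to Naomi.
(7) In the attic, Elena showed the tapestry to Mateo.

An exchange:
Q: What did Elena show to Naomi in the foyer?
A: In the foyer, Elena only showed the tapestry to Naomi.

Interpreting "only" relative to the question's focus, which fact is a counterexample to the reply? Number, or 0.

Answering "What did ...?" puts focus on the thing — here, "the tapestry".
"Only" then excludes alternative things while the background — Elena as agent and Naomi as recipient and in the foyer as setting — is held fixed.
No fact keeps Elena as agent and Naomi as recipient and in the foyer as setting while changing the thing; every other fact differs on something backgrounded. The reply stands.
(Fact (3) would refute a reading with focus on the setting — but that is not what the question asks.)

0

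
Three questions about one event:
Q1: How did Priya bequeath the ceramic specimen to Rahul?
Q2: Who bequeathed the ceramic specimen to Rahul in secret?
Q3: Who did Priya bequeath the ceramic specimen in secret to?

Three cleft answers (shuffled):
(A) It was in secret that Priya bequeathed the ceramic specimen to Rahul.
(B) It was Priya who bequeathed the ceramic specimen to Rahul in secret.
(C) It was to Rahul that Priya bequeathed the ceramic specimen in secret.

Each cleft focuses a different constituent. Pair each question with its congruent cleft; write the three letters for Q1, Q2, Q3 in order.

ABC

Q1 asks about the manner; cleft (A) focuses "in secret", which is the manner — so Q1 → A.
Q2 asks about the subject (agent); cleft (B) focuses "Priya", which is the subject (agent) — so Q2 → B.
Q3 asks about the recipient; cleft (C) focuses "to Rahul", which is the recipient — so Q3 → C.
Mapping: Q1→A, Q2→B, Q3→C.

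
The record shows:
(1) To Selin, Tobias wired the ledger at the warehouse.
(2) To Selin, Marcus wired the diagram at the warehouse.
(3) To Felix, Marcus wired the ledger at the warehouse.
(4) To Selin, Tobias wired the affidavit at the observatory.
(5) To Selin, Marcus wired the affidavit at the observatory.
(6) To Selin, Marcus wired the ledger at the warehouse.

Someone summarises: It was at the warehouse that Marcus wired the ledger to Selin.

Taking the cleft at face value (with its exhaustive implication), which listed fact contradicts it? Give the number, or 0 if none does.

0

Focus of the cleft: "at the warehouse" (the setting). Presupposed background: Marcus as agent and the ledger as thing and Selin as recipient.
Exhaustivity: at the warehouse is the only setting satisfying that background.
No listed fact matches the background with a different setting. Exhaustivity holds.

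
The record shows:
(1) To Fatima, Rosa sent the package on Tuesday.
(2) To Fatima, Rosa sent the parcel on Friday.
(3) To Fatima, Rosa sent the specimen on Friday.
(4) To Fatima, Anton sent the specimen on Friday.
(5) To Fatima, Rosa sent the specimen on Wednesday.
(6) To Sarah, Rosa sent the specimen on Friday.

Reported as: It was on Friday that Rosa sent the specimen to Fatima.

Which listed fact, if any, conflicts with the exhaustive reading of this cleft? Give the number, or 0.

The cleft puts "on Friday" in focus and presupposes the open proposition with Rosa as agent and the specimen as thing and Fatima as recipient.
The exhaustive reading says no other setting fits that background.
But fact (5) also has Rosa as agent and the specimen as thing and Fatima as recipient, with setting = on Wednesday — so the exhaustive reading fails.

5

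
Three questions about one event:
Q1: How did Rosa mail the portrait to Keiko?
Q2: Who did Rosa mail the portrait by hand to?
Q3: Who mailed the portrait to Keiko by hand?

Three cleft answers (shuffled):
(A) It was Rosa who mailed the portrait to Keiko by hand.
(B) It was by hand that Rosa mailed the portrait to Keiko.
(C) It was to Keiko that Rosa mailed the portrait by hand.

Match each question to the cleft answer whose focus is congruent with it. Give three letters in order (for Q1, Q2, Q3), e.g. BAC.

Q1 asks about the manner; cleft (B) focuses "by hand", which is the manner — so Q1 → B.
Q2 asks about the recipient; cleft (C) focuses "to Keiko", which is the recipient — so Q2 → C.
Q3 asks about the subject (agent); cleft (A) focuses "Rosa", which is the subject (agent) — so Q3 → A.
Mapping: Q1→B, Q2→C, Q3→A.

BCA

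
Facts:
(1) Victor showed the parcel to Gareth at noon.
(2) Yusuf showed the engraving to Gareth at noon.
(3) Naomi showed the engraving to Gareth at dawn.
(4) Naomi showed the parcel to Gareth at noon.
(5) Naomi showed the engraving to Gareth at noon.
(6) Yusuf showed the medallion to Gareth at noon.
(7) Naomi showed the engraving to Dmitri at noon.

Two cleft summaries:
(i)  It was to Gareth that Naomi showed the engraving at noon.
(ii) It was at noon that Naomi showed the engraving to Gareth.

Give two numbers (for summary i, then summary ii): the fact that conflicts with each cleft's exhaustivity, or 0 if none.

7, 3

(i): focus "Gareth". Looking for same agent, thing, setting (Naomi / the engraving / at noon) with some other recipient — fact (7) has Dmitri there. Refuted.
(ii): focus "at noon". Looking for same agent, thing, recipient (Naomi / the engraving / Gareth) with some other setting — fact (3) has at dawn there. Refuted.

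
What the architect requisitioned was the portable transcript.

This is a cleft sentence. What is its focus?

the portable transcript

In a pseudo-cleft "What ... was X", the post-copular constituent X is the focus.
Here the focus is "the portable transcript". The backgrounded (presupposed) material includes "the architect".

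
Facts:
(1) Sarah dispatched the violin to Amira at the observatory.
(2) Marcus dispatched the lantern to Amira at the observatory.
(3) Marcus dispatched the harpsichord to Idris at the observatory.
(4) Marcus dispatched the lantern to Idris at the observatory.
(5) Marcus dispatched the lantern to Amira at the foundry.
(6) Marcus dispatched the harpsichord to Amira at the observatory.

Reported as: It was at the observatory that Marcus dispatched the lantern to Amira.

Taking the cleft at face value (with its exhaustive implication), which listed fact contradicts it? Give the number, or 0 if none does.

5

Focus of the cleft: "at the observatory" (the setting). Presupposed background: same agent, thing, recipient (Marcus / the lantern / Amira).
Exhaustivity: at the observatory is the only setting satisfying that background.
But fact (5) also has same agent, thing, recipient (Marcus / the lantern / Amira), with setting = at the foundry — so the exhaustive reading fails.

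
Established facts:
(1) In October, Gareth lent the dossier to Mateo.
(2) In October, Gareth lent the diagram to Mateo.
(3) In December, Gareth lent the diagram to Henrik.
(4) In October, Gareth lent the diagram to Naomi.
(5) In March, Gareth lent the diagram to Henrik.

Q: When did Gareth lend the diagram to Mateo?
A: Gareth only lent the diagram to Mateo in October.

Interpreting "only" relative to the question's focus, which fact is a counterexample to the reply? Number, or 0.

0

The question "When did ...?" targets the setting, so in the reply the focus falls on "in October".
"Only" then excludes alternative settings while the background — agent = Gareth, thing = the diagram, recipient = Mateo — is held fixed.
No fact keeps agent = Gareth, thing = the diagram, recipient = Mateo while changing the setting; every other fact differs on something backgrounded. The reply stands.
(Fact (4) would refute a reading with focus on the recipient — but that is not what the question asks.)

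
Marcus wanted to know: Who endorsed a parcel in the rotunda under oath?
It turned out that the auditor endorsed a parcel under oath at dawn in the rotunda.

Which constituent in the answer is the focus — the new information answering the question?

The wh-word "who" asks about the subject (agent).
In the answer, "a parcel", "in the rotunda" and "under oath" are given — repeated from the question.
"at dawn" is also new, but it specifies the time, which is not what the question asks about — so it is not the focus.
The constituent filling the subject (agent) gap is "the auditor"; that is the focus.

the auditor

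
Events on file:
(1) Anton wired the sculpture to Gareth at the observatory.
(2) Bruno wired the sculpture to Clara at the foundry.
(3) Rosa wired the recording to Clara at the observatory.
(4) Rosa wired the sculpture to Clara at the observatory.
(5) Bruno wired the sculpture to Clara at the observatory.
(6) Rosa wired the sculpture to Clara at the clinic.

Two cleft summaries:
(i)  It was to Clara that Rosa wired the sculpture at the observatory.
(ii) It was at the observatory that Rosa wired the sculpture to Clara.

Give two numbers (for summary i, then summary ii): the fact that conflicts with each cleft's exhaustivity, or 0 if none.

Summary (i) focuses "Clara" (the recipient); background same agent, thing, setting (Rosa / the sculpture / at the observatory). No fact matches that background with a different recipient, so 0.
Summary (ii) focuses "at the observatory" (the setting); background same agent, thing, recipient (Rosa / the sculpture / Clara). Fact (6) matches that background with setting = at the clinic — refutes (ii).

0, 6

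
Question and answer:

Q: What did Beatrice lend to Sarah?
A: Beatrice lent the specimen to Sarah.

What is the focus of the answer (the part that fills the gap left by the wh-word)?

the specimen

The wh-word "what" asks about the direct object.
In the answer, "Beatrice" and "to Sarah" are given — repeated from the question.
The constituent filling the direct object gap is "the specimen"; that is the focus and would carry nuclear stress.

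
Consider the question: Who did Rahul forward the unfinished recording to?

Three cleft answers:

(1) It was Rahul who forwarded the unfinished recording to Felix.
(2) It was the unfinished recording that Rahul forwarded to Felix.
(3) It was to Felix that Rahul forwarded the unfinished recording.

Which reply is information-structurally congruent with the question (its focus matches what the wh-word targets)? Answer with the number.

3

The question word "who" targets the recipient.
Option (1) clefts "Rahul" — the subject (agent), not what was asked.
Option (2) clefts "the unfinished recording" — the direct object, not what was asked.
Option (3) clefts "to Felix" — that matches what the question asks about.
So the congruent reply is (3).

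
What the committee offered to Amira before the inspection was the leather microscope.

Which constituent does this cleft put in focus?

In a pseudo-cleft "What ... was X", the post-copular constituent X is the focus.
Here the focus is "the leather microscope". The backgrounded (presupposed) material includes "the committee", "to Amira" and "before the inspection".

the leather microscope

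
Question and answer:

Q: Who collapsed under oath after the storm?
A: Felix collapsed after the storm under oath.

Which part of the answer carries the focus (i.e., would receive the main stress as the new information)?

Felix

The wh-word "who" asks about the subject (agent).
In the answer, "after the storm" and "under oath" are given — repeated from the question.
The constituent filling the subject (agent) gap is "Felix"; that is the focus and would carry nuclear stress.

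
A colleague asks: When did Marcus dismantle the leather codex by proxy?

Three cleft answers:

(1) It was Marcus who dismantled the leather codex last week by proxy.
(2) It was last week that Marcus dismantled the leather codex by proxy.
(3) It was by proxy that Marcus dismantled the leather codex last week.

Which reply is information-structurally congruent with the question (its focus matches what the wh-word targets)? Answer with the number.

2

The question word "when" targets the time.
Option (1) clefts "Marcus" — the subject (agent), not what was asked.
Option (2) clefts "last week" — that matches what the question asks about.
Option (3) clefts "by proxy" — the manner, not what was asked.
So the congruent reply is (2).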